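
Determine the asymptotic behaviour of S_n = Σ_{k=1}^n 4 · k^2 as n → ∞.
S_n ~ 4 · n^3 / 3

By integral comparison (Euler-Maclaurin), Σ_{k=1}^n 4 · k^2 = 4 · ∫_0^n x^2 dx + O(n^2) = 4 · n^3/3 + O(n^2). (Equivalently, Faulhaber's formula gives the same leading term.)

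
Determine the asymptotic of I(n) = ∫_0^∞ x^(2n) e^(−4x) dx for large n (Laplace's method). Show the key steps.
I(n) ~ (sqrt(2π·2n) / 4) · (2n/(4e))^(2n)

Write the integrand as exp(2n ln x − 4x) and set f(x) = 2n ln x − 4x. Then f'(x) = 2n/x − 4 = 0 at x* = 2n/4, and f''(x*) = −2n/x*^2 = −4^2/(2n). Laplace's method (interior maximum) gives
  I(n) ~ e^(f(x*)) · sqrt(2π / |f''(x*)|)
        = exp(2n ln(2n/4) − 2n) · sqrt(2π · 2n / 4^2)
        = (2n/4)^(2n) e^(−2n) · sqrt(2π·2n) / 4
        = (sqrt(2π·2n) / 4) · (2n/(4e))^(2n).
This matches Γ(2n+1)/4^(2n+1) with Stirling applied to Γ.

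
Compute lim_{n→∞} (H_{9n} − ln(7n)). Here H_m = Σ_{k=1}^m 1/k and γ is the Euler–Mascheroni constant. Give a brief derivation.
lim = ln(9/7) + γ

By Euler-Maclaurin, H_m = ln m + γ + O(1/m). So
  H_{9n} − ln(7n) = ln(9n) + γ − ln(7n) + O(1/n)
                       = ln(9/7) + γ + O(1/n).
Hence the limit is ln(9/7) + γ.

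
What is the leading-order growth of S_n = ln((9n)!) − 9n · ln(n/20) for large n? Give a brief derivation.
S_n ~ 9n · (ln 180 − 1) + O(ln n)

Stirling: ln((9n)!) = 9n ln(9n) − 9n + O(ln n).
  S_n = 9n ln(9n) − 9n − 9n ln(n/20) + O(ln n)
      = 9n ln(9n) − 9n ln n + 9n ln 20 − 9n + O(ln n)
      = 9n ln 9 + 9n ln 20 − 9n + O(ln n)
      = 9n (ln 180 − 1) + O(ln n).
Numerically ln(180) − 1 ≈ 4.1930.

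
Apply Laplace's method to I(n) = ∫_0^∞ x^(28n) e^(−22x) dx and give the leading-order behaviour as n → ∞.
I(n) ~ (sqrt(2π·28n) / 22) · (28n/(22e))^(28n)

Write the integrand as exp(28n ln x − 22x) and set f(x) = 28n ln x − 22x. Then f'(x) = 28n/x − 22 = 0 at x* = 28n/22, and f''(x*) = −28n/x*^2 = −22^2/(28n). Laplace's method (interior maximum) gives
  I(n) ~ e^(f(x*)) · sqrt(2π / |f''(x*)|)
        = exp(28n ln(28n/22) − 28n) · sqrt(2π · 28n / 22^2)
        = (28n/22)^(28n) e^(−28n) · sqrt(2π·28n) / 22
        = (sqrt(2π·28n) / 22) · (28n/(22e))^(28n).
This matches Γ(28n+1)/22^(28n+1) with Stirling applied to Γ.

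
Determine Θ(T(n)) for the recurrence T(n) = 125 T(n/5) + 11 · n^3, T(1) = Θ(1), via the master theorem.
T(n) = Θ(n^3 log n)

log_5 125 = 3, and f(n) = 11 · n^3 = Θ(n^(log_5 125)). This is Case 2 of the master theorem: T(n) = Θ(f(n) · log n) = Θ(n^3 log n).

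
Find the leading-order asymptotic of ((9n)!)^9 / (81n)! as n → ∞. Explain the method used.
((9n)!)^9/(81n)! ~ ((2π·9n)^(8/2) / 3) · 9^(−9·9n)  →  0

Write N = 9n. Stirling: N! ~ sqrt(2π N)(N/e)^N and (9N)! ~ sqrt(2π·9N)·(9N/e)^(9N).
  (N!)^9/(9N)! ~ (2π N)^(9/2) (N/e)^(9N) / [sqrt(2π·9N) (9N/e)^(9N)]
     = (2π N)^(9/2) / sqrt(2π·9N) · (N/(9N))^(9N)
     = (2π N)^((9−1)/2) / 3 · 9^(−9N).
Since 9^9 > 1, the factor 9^(−9N) decays exponentially, so the ratio → 0. Substituting N = 9n gives the stated form.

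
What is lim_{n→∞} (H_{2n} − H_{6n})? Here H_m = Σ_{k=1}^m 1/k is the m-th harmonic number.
lim = ln(2/6) = −ln 3

Euler-Maclaurin gives H_m = ln m + γ + 1/(2m) + O(1/m^2). The γ and O(1/m) terms cancel in the difference:
  H_{2n} − H_{6n} = ln(2n) − ln(6n) + O(1/n) = ln(2/6) + O(1/n).
Hence the limit is ln(2/6) = −ln 3.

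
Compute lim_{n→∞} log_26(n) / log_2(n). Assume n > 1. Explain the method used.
lim = ln(2) / ln(26) = log_26(2)

Change of base: log_26(n) = ln n / ln 26 and log_2(n) = ln n / ln 2. The ratio is (ln n / ln 26) · (ln 2 / ln n) = ln 2 / ln 26, a constant independent of n. So the limit is ln 2 / ln 26 = log_26(2).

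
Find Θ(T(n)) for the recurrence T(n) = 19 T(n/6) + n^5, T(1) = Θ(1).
T(n) = Θ(n^5)

log_6 19 ≈ 1.643. f(n) = n^5 dominates n^(log_6 19) since 5 > 1.643, and the regularity condition a·f(n/b) = 19·(n/6)^5 = (19/7776)·n^5 ≤ c·f(n) holds with c = 19/7776 ≈ 0.00244 < 1. So this is Case 3: T(n) = Θ(f(n)) = Θ(n^5).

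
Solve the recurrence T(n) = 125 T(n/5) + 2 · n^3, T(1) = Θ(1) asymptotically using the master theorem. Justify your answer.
T(n) = Θ(n^3 log n)

log_5 125 = 3, and f(n) = 2 · n^3 = Θ(n^(log_5 125)). This is Case 2 of the master theorem: T(n) = Θ(f(n) · log n) = Θ(n^3 log n).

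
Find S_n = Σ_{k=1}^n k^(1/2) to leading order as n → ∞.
S_n ~ (2/3) · n^(3/2)

Integral comparison: Σ_{k=1}^n k^(1/2) = ∫_0^n x^(1/2) dx + O(n^(1/2)). The integral is n^(1 + 1/2) / (1 + 1/2) = n^((1+2)/2) / ((1+2)/2) = (2/3) · n^(3/2).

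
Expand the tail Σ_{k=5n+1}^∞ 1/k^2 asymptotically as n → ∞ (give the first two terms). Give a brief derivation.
Σ_{k>5n} 1/k^2 = 1/(1 · (5n)) − 1/(2 · (5n)^2) + O(1/(5n)^3)

Compare to the integral: ∫_{5n}^∞ x^(−2) dx = [−x^(−1)/1]_{5n}^∞ = 1/((2−1)·(5n)). The Euler-Maclaurin correction adds −f(5n)/2 = −1/(2·(5n)^2). Euler-Maclaurin then gives
  Σ_{k>5n} 1/k^2 = ∫_{5n}^∞ dx/x^2 − 1/(2·(5n)^2) + O(1/(5n)^3).
(Equivalently this is ζ(2) − Σ_{k≤5n} 1/k^2.)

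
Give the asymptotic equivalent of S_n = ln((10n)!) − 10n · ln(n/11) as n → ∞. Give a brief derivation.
S_n ~ 10n · (ln 110 − 1) + O(ln n)

Stirling: ln((10n)!) = 10n ln(10n) − 10n + O(ln n).
  S_n = 10n ln(10n) − 10n − 10n ln(n/11) + O(ln n)
      = 10n ln(10n) − 10n ln n + 10n ln 11 − 10n + O(ln n)
      = 10n ln 10 + 10n ln 11 − 10n + O(ln n)
      = 10n (ln 110 − 1) + O(ln n).
Numerically ln(110) − 1 ≈ 3.7005.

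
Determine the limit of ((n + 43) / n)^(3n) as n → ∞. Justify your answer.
lim = e^129

Rewrite as (1 + 43/n)^(3n). By the standard limit (1 + x/n)^n → e^x, we have (1 + 43/n)^n → e^43, and raising to the 3rd power gives e^129.
More precisely, ln[(1 + 43/n)^(3n)] = 3n · ln(1 + 43/n) = 3n · (43/n + O(1/n^2)) = 129 + O(1/n) → 129.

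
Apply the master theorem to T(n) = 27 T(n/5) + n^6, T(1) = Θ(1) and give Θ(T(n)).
T(n) = Θ(n^6)

log_5 27 ≈ 2.048. f(n) = n^6 dominates n^(log_5 27) since 6 > 2.048, and the regularity condition a·f(n/b) = 27·(n/5)^6 = (27/15625)·n^6 ≤ c·f(n) holds with c = 27/15625 ≈ 0.00173 < 1. So this is Case 3: T(n) = Θ(f(n)) = Θ(n^6).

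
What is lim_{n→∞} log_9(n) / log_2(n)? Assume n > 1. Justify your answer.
lim = ln(2) / ln(9) = log_9(2)

Change of base: log_9(n) = ln n / ln 9 and log_2(n) = ln n / ln 2. The ratio is (ln n / ln 9) · (ln 2 / ln n) = ln 2 / ln 9, a constant independent of n. So the limit is ln 2 / ln 9 = log_9(2).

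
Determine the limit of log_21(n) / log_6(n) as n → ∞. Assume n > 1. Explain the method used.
lim = ln(6) / ln(21) = log_21(6)

Change of base: log_21(n) = ln n / ln 21 and log_6(n) = ln n / ln 6. The ratio is (ln n / ln 21) · (ln 6 / ln n) = ln 6 / ln 21, a constant independent of n. So the limit is ln 6 / ln 21 = log_21(6).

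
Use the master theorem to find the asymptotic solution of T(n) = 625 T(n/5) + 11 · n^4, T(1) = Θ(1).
T(n) = Θ(n^4 log n)

log_5 625 = 4, and f(n) = 11 · n^4 = Θ(n^(log_5 625)). This is Case 2 of the master theorem: T(n) = Θ(f(n) · log n) = Θ(n^4 log n).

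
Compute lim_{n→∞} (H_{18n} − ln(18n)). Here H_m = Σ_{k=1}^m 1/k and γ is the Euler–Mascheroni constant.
lim = γ

By Euler-Maclaurin, H_m = ln m + γ + O(1/m). So
  H_{18n} − ln(18n) = ln(18n) + γ − ln(18n) + O(1/n)
                       = ln(18/18) + γ + O(1/n).
Hence the limit is γ (since ln 1 = 0).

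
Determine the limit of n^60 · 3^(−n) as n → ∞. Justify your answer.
lim = 0

Exponentials with base > 1 dominate every fixed polynomial: for any fixed c, n^c / 3^n → 0 as n → ∞ (e.g. by the ratio test, or by writing 3^n = e^(n ln 3) and noting e^(n ln 3) / n^c → ∞). Hence n^60 · 3^(−n) = n^60 / 3^n → 0.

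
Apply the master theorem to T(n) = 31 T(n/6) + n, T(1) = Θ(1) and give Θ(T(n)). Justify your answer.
T(n) = Θ(n^(log_6 31))

Master theorem: compare f(n) = n to n^(log_6 31) where log_6 31 ≈ 1.917. Since 1 < log_6 31, we have f(n) = O(n^(log_6 31 − ε)) for some ε > 0 — Case 1. Hence T(n) = Θ(n^(log_6 31)).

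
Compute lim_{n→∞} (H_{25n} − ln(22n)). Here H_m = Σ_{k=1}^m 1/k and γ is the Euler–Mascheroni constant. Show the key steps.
lim = ln(25/22) + γ

By Euler-Maclaurin, H_m = ln m + γ + O(1/m). So
  H_{25n} − ln(22n) = ln(25n) + γ − ln(22n) + O(1/n)
                       = ln(25/22) + γ + O(1/n).
Hence the limit is ln(25/22) + γ.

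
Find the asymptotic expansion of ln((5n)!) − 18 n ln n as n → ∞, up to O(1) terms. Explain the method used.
ln((5n)!) − 18 n ln n = −13 n ln n + 5(ln 5 − 1) n + (1/2) ln(2π·5n) + O(1/n)

Stirling: ln((5n)!) = 5n ln(5n) − 5n + (1/2) ln(2π·5n) + O(1/n).
Expand 5n ln(5n) = 5n (ln n + ln 5) = 5n ln n + 5n ln 5.
Subtract 18n ln n: leading term is (5 − 18) n ln n = −13 n ln n. The next term is 5n ln 5 − 5n = 5(ln 5 − 1) n. Then the (1/2) ln(2π·5n) correction.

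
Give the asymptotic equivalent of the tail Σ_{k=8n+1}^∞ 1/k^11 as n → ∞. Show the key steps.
Σ_{k>8n} 1/k^11 ~ 1/(10 · (8n)^10)

Compare to the integral: ∫_{8n}^∞ x^(−11) dx = [−x^(−10)/10]_{8n}^∞ = 1/((11−1)·(8n)^10). Euler-Maclaurin then gives
  Σ_{k>8n} 1/k^11 = ∫_{8n}^∞ dx/x^11 − 1/(2·(8n)^11) + O(1/(8n)^12).
(Equivalently this is ζ(11) − Σ_{k≤8n} 1/k^11.)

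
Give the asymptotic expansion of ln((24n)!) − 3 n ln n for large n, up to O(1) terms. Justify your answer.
ln((24n)!) − 3 n ln n = 21 n ln n + 24(ln 24 − 1) n + (1/2) ln(2π·24n) + O(1/n)

Stirling: ln((24n)!) = 24n ln(24n) − 24n + (1/2) ln(2π·24n) + O(1/n).
Expand 24n ln(24n) = 24n (ln n + ln 24) = 24n ln n + 24n ln 24.
Subtract 3n ln n: leading term is (24 − 3) n ln n = 21 n ln n. The next term is 24n ln 24 − 24n = 24(ln 24 − 1) n. Then the (1/2) ln(2π·24n) correction.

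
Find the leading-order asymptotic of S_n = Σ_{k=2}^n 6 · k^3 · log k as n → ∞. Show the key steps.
S_n ~ 3 · n^4 log n / 2 − 3 · n^4 / 8

By integral comparison, S_n = ∫_1^n 6 · x^3 · log x dx + O(n^3 · log n). For the integral, ∫ x^3 log x dx = n^4 log n / 4 − n^4/16 (integration by parts). Hence S_n ~ 3 · n^4 log n / 2 − 3 · n^4 / 8.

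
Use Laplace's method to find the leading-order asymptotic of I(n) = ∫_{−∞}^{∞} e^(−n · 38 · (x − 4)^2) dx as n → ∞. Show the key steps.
I(n) = sqrt(π/(38n))

Here φ(x) = 38 · (x − 4)^2 has its unique minimum at x* = 4 with φ(x*) = 0 and φ''(x*) = 76. Laplace's method gives
  I(n) ~ e^(−n φ(x*)) · sqrt(2π / (n · φ''(x*))) = sqrt(2π / (76n)) = sqrt(π/(38n)).
This is exact: substituting u = (x − 4)·sqrt(38n) gives I(n) = (1/sqrt(38n)) ∫_{−∞}^{∞} e^(−u^2) du = sqrt(π/(38n)).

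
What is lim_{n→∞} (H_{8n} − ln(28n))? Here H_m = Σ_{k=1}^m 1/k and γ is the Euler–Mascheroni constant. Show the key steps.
lim = ln(2/7) + γ

By Euler-Maclaurin, H_m = ln m + γ + O(1/m). So
  H_{8n} − ln(28n) = ln(8n) + γ − ln(28n) + O(1/n)
                       = ln(8/28) + γ + O(1/n).
Hence the limit is ln(8/28) + γ (= ln(2/7)).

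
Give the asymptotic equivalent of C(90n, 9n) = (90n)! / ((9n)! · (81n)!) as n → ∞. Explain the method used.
C(90n, 9n) ~ (10000000000/387420489)^(9n) · sqrt(5/(9π·9n))

Write N = 9n. Apply Stirling to each factorial:
  (10N)! ~ sqrt(2π·10N) · (10N/e)^(10N),
  N! ~ sqrt(2π N) · (N/e)^N,
  (9N)! ~ sqrt(2π·9N) · (9N/e)^(9N).
The exponential factors combine to (10N)^(10N) / (N^N · (9N)^(9N)) = 10^(10N)/9^(9N) = (10^10/9^9)^N = (10000000000/387420489)^N.
The square-root prefactors combine to sqrt(2π·10N) / (sqrt(2π N)·sqrt(2π·9N)) = sqrt(10 / (2π·9·N)) = sqrt(5/(9π·9n)).
Substituting N = 9n: C(90n, 9n) ~ (10000000000/387420489)^(9n) · sqrt(5/(9π·9n)).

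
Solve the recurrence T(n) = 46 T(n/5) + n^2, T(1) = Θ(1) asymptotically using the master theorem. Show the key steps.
T(n) = Θ(n^(log_5 46))

Master theorem: compare f(n) = n^2 to n^(log_5 46) where log_5 46 ≈ 2.379. Since 2 < log_5 46, we have f(n) = O(n^(log_5 46 − ε)) for some ε > 0 — Case 1. Hence T(n) = Θ(n^(log_5 46)).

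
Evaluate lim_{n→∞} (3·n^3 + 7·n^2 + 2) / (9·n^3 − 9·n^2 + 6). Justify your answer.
lim = 3/9 = 1/3

For large n the leading n^3 terms dominate both numerator and denominator. Dividing top and bottom by n^3, every other term tends to 0, leaving 3/9 = 1/3.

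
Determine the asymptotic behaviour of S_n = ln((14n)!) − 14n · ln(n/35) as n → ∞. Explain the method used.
S_n ~ 14n · (ln 490 − 1) + O(ln n)

Stirling: ln((14n)!) = 14n ln(14n) − 14n + O(ln n).
  S_n = 14n ln(14n) − 14n − 14n ln(n/35) + O(ln n)
      = 14n ln(14n) − 14n ln n + 14n ln 35 − 14n + O(ln n)
      = 14n ln 14 + 14n ln 35 − 14n + O(ln n)
      = 14n (ln 490 − 1) + O(ln n).
Numerically ln(490) − 1 ≈ 5.1944.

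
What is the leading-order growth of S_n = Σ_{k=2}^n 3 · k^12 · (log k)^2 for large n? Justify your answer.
S_n ~ 3 · n^13 · (log n)^2 / 13

By integral comparison, S_n = ∫_1^n 3 · x^12 · (log x)^2 dx + O(n^12 · (log n)^2). For the integral, the leading term of ∫_1^n x^12 (log x)^2 dx is n^13/13 · (log n)^2 (by repeated integration by parts; each step lowers the log-exponent and produces a relatively O(1/log n) correction). Hence S_n ~ 3 · n^13 · (log n)^2 / 13.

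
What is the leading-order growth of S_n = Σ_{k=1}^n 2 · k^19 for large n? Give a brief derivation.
S_n ~ n^20 / 10

By integral comparison (Euler-Maclaurin), Σ_{k=1}^n 2 · k^19 = 2 · ∫_0^n x^19 dx + O(n^19) = 2 · n^20/20 = n^20 / 10 + O(n^19). (Equivalently, Faulhaber's formula gives the same leading term.)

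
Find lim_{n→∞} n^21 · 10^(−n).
lim = 0

Exponentials with base > 1 dominate every fixed polynomial: for any fixed c, n^c / 10^n → 0 as n → ∞ (e.g. by the ratio test, or by writing 10^n = e^(n ln 10) and noting e^(n ln 10) / n^c → ∞). Hence n^21 · 10^(−n) = n^21 / 10^n → 0.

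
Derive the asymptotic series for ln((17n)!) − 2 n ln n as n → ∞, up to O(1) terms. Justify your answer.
ln((17n)!) − 2 n ln n = 15 n ln n + 17(ln 17 − 1) n + (1/2) ln(2π·17n) + O(1/n)

Stirling: ln((17n)!) = 17n ln(17n) − 17n + (1/2) ln(2π·17n) + O(1/n).
Expand 17n ln(17n) = 17n (ln n + ln 17) = 17n ln n + 17n ln 17.
Subtract 2n ln n: leading term is (17 − 2) n ln n = 15 n ln n. The next term is 17n ln 17 − 17n = 17(ln 17 − 1) n. Then the (1/2) ln(2π·17n) correction.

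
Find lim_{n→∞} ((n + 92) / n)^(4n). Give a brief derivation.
lim = e^368

Rewrite as (1 + 92/n)^(4n). By the standard limit (1 + x/n)^n → e^x, we have (1 + 92/n)^n → e^92, and raising to the 4th power gives e^368.
More precisely, ln[(1 + 92/n)^(4n)] = 4n · ln(1 + 92/n) = 4n · (92/n + O(1/n^2)) = 368 + O(1/n) → 368.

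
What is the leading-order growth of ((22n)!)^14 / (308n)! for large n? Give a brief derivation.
((22n)!)^14/(308n)! ~ ((2π·22n)^(13/2) / sqrt(14)) · 14^(−14·22n)  →  0

Write N = 22n. Stirling: N! ~ sqrt(2π N)(N/e)^N and (14N)! ~ sqrt(2π·14N)·(14N/e)^(14N).
  (N!)^14/(14N)! ~ (2π N)^(14/2) (N/e)^(14N) / [sqrt(2π·14N) (14N/e)^(14N)]
     = (2π N)^(14/2) / sqrt(2π·14N) · (N/(14N))^(14N)
     = (2π N)^((14−1)/2) / sqrt(14) · 14^(−14N).
Since 14^14 > 1, the factor 14^(−14N) decays exponentially, so the ratio → 0. Substituting N = 22n gives the stated form.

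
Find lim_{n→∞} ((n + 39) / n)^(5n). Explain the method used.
lim = e^195

Rewrite as (1 + 39/n)^(5n). By the standard limit (1 + x/n)^n → e^x, we have (1 + 39/n)^n → e^39, and raising to the 5th power gives e^195.
More precisely, ln[(1 + 39/n)^(5n)] = 5n · ln(1 + 39/n) = 5n · (39/n + O(1/n^2)) = 195 + O(1/n) → 195.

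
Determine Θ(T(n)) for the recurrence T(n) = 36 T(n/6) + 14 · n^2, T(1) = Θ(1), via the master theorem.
T(n) = Θ(n^2 log n)

log_6 36 = 2, and f(n) = 14 · n^2 = Θ(n^(log_6 36)). This is Case 2 of the master theorem: T(n) = Θ(f(n) · log n) = Θ(n^2 log n).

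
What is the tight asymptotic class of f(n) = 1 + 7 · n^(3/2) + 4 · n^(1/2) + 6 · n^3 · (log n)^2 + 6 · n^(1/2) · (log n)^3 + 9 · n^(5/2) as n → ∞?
f(n) ∈ Θ(n^3 · (log n)^2)

Compare the terms by growth order. For large n, n^a · (log n)^b dominates n^a' · (log n)^b' iff a > a', or (a = a' and b > b'). Ranking the 6 terms shows the dominant one is 6 · n^3 · (log n)^2. Hence f(n) ∈ Θ(n^3 · (log n)^2).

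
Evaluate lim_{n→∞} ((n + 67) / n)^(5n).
lim = e^335

Rewrite as (1 + 67/n)^(5n). By the standard limit (1 + x/n)^n → e^x, we have (1 + 67/n)^n → e^67, and raising to the 5th power gives e^335.
More precisely, ln[(1 + 67/n)^(5n)] = 5n · ln(1 + 67/n) = 5n · (67/n + O(1/n^2)) = 335 + O(1/n) → 335.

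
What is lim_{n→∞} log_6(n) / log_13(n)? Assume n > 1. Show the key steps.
lim = ln(13) / ln(6) = log_6(13)

Change of base: log_6(n) = ln n / ln 6 and log_13(n) = ln n / ln 13. The ratio is (ln n / ln 6) · (ln 13 / ln n) = ln 13 / ln 6, a constant independent of n. So the limit is ln 13 / ln 6 = log_6(13).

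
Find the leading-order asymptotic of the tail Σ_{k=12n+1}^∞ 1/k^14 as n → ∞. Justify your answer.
Σ_{k>12n} 1/k^14 ~ 1/(13 · (12n)^13)

Compare to the integral: ∫_{12n}^∞ x^(−14) dx = [−x^(−13)/13]_{12n}^∞ = 1/((14−1)·(12n)^13). Euler-Maclaurin then gives
  Σ_{k>12n} 1/k^14 = ∫_{12n}^∞ dx/x^14 − 1/(2·(12n)^14) + O(1/(12n)^15).
(Equivalently this is ζ(14) − Σ_{k≤12n} 1/k^14.)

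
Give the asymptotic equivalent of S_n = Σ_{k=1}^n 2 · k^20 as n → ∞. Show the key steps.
S_n ~ 2 · n^21 / 21

By integral comparison (Euler-Maclaurin), Σ_{k=1}^n 2 · k^20 = 2 · ∫_0^n x^20 dx + O(n^20) = 2 · n^21/21 + O(n^20). (Equivalently, Faulhaber's formula gives the same leading term.)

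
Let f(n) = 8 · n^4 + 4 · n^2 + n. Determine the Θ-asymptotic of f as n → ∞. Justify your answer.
f(n) ∈ Θ(n^4)

Compare the terms by growth order. For large n, n^a · (log n)^b dominates n^a' · (log n)^b' iff a > a', or (a = a' and b > b'). Ranking the 3 terms shows the dominant one is 8 · n^4. Hence f(n) ∈ Θ(n^4).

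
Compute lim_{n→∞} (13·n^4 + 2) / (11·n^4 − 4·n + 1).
lim = 13/11

For large n the leading n^4 terms dominate both numerator and denominator. Dividing top and bottom by n^4, every other term tends to 0, leaving 13/11.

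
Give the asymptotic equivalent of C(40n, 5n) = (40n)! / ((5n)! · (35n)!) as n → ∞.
C(40n, 5n) ~ (16777216/823543)^(5n) · sqrt(4/(7π·5n))

Write N = 5n. Apply Stirling to each factorial:
  (8N)! ~ sqrt(2π·8N) · (8N/e)^(8N),
  N! ~ sqrt(2π N) · (N/e)^N,
  (7N)! ~ sqrt(2π·7N) · (7N/e)^(7N).
The exponential factors combine to (8N)^(8N) / (N^N · (7N)^(7N)) = 8^(8N)/7^(7N) = (8^8/7^7)^N = (16777216/823543)^N.
The square-root prefactors combine to sqrt(2π·8N) / (sqrt(2π N)·sqrt(2π·7N)) = sqrt(8 / (2π·7·N)) = sqrt(4/(7π·5n)).
Substituting N = 5n: C(40n, 5n) ~ (16777216/823543)^(5n) · sqrt(4/(7π·5n)).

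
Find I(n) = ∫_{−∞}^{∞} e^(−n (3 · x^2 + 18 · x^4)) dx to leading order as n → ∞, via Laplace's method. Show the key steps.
I(n) ~ sqrt(π/(3n))

φ(x) = 3 · x^2 + 18 · x^4 has its unique global minimum at x* = 0 (since φ'(x) = 6x + 72x^3 = 0 only at x = 0 for real x with both coefficients positive, and φ → ∞ as |x| → ∞). At x* = 0, φ(0) = 0 and φ''(0) = 6. Laplace's method then gives
  I(n) ~ sqrt(2π / (n · φ''(0))) · e^(−n φ(0)) = sqrt(2π / (6n)) = sqrt(π/(3n)).
The 18 · x^4 term contributes only at subleading order (an O(1/n) relative correction).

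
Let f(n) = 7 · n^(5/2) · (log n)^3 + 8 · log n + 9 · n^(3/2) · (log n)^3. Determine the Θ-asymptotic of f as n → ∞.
f(n) ∈ Θ(n^(5/2) · (log n)^3)

Compare the terms by growth order. For large n, n^a · (log n)^b dominates n^a' · (log n)^b' iff a > a', or (a = a' and b > b'). Ranking the 3 terms shows the dominant one is 7 · n^(5/2) · (log n)^3. Hence f(n) ∈ Θ(n^(5/2) · (log n)^3).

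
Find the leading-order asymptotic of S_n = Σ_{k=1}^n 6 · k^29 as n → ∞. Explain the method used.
S_n ~ n^30 / 5

By integral comparison (Euler-Maclaurin), Σ_{k=1}^n 6 · k^29 = 6 · ∫_0^n x^29 dx + O(n^29) = 6 · n^30/30 = n^30 / 5 + O(n^29). (Equivalently, Faulhaber's formula gives the same leading term.)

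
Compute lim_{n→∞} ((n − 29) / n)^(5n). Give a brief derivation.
lim = e^(−145)

Rewrite as (1 − 29/n)^(5n). By the standard limit (1 + x/n)^n → e^x, we have (1 − 29/n)^n → e^(−29), and raising to the 5th power gives e^(−145).
More precisely, ln[(1 − 29/n)^(5n)] = 5n · ln(1 − 29/n) = 5n · (-29/n + O(1/n^2)) = -145 + O(1/n) → -145.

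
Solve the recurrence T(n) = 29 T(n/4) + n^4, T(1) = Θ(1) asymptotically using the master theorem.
T(n) = Θ(n^4)

log_4 29 ≈ 2.429. f(n) = n^4 dominates n^(log_4 29) since 4 > 2.429, and the regularity condition a·f(n/b) = 29·(n/4)^4 = (29/256)·n^4 ≤ c·f(n) holds with c = 29/256 ≈ 0.113 < 1. So this is Case 3: T(n) = Θ(f(n)) = Θ(n^4).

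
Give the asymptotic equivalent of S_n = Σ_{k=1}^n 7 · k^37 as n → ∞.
S_n ~ 7 · n^38 / 38

By integral comparison (Euler-Maclaurin), Σ_{k=1}^n 7 · k^37 = 7 · ∫_0^n x^37 dx + O(n^37) = 7 · n^38/38 + O(n^37). (Equivalently, Faulhaber's formula gives the same leading term.)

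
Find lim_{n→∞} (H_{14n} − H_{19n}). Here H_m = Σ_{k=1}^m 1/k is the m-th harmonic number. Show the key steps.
lim = ln(14/19)

Euler-Maclaurin gives H_m = ln m + γ + 1/(2m) + O(1/m^2). The γ and O(1/m) terms cancel in the difference:
  H_{14n} − H_{19n} = ln(14n) − ln(19n) + O(1/n) = ln(14/19) + O(1/n).
Hence the limit is ln(14/19).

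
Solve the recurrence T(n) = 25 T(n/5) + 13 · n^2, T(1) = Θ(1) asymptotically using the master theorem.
T(n) = Θ(n^2 log n)

log_5 25 = 2, and f(n) = 13 · n^2 = Θ(n^(log_5 25)). This is Case 2 of the master theorem: T(n) = Θ(f(n) · log n) = Θ(n^2 log n).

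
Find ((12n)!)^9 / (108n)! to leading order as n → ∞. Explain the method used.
((12n)!)^9/(108n)! ~ ((2π·12n)^(8/2) / 3) · 9^(−9·12n)  →  0

Write N = 12n. Stirling: N! ~ sqrt(2π N)(N/e)^N and (9N)! ~ sqrt(2π·9N)·(9N/e)^(9N).
  (N!)^9/(9N)! ~ (2π N)^(9/2) (N/e)^(9N) / [sqrt(2π·9N) (9N/e)^(9N)]
     = (2π N)^(9/2) / sqrt(2π·9N) · (N/(9N))^(9N)
     = (2π N)^((9−1)/2) / 3 · 9^(−9N).
Since 9^9 > 1, the factor 9^(−9N) decays exponentially, so the ratio → 0. Substituting N = 12n gives the stated form.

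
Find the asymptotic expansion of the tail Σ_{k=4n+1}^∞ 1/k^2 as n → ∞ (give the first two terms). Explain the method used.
Σ_{k>4n} 1/k^2 = 1/(1 · (4n)) − 1/(2 · (4n)^2) + O(1/(4n)^3)

Compare to the integral: ∫_{4n}^∞ x^(−2) dx = [−x^(−1)/1]_{4n}^∞ = 1/((2−1)·(4n)). The Euler-Maclaurin correction adds −f(4n)/2 = −1/(2·(4n)^2). Euler-Maclaurin then gives
  Σ_{k>4n} 1/k^2 = ∫_{4n}^∞ dx/x^2 − 1/(2·(4n)^2) + O(1/(4n)^3).
(Equivalently this is ζ(2) − Σ_{k≤4n} 1/k^2.)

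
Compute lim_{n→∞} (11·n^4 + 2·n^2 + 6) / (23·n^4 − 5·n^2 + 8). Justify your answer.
lim = 11/23

For large n the leading n^4 terms dominate both numerator and denominator. Dividing top and bottom by n^4, every other term tends to 0, leaving 11/23.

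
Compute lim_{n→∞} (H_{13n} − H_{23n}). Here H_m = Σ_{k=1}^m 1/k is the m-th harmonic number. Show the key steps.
lim = ln(13/23)

Euler-Maclaurin gives H_m = ln m + γ + 1/(2m) + O(1/m^2). The γ and O(1/m) terms cancel in the difference:
  H_{13n} − H_{23n} = ln(13n) − ln(23n) + O(1/n) = ln(13/23) + O(1/n).
Hence the limit is ln(13/23).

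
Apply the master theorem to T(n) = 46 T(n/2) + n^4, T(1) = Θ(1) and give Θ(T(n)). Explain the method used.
T(n) = Θ(n^(log_2 46))

Master theorem: compare f(n) = n^4 to n^(log_2 46) where log_2 46 ≈ 5.524. Since 4 < log_2 46, we have f(n) = O(n^(log_2 46 − ε)) for some ε > 0 — Case 1. Hence T(n) = Θ(n^(log_2 46)).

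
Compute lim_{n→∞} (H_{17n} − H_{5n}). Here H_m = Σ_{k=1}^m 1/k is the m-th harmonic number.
lim = ln(17/5)

Euler-Maclaurin gives H_m = ln m + γ + 1/(2m) + O(1/m^2). The γ and O(1/m) terms cancel in the difference:
  H_{17n} − H_{5n} = ln(17n) − ln(5n) + O(1/n) = ln(17/5) + O(1/n).
Hence the limit is ln(17/5).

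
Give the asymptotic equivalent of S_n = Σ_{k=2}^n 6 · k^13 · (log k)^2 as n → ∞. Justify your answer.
S_n ~ 3 · n^14 · (log n)^2 / 7

By integral comparison, S_n = ∫_1^n 6 · x^13 · (log x)^2 dx + O(n^13 · (log n)^2). For the integral, the leading term of ∫_1^n x^13 (log x)^2 dx is n^14/14 · (log n)^2 (by repeated integration by parts; each step lowers the log-exponent and produces a relatively O(1/log n) correction). Hence S_n ~ 3 · n^14 · (log n)^2 / 7.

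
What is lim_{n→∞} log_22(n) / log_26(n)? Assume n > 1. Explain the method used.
lim = ln(26) / ln(22) = log_22(26)

Change of base: log_22(n) = ln n / ln 22 and log_26(n) = ln n / ln 26. The ratio is (ln n / ln 22) · (ln 26 / ln n) = ln 26 / ln 22, a constant independent of n. So the limit is ln 26 / ln 22 = log_22(26).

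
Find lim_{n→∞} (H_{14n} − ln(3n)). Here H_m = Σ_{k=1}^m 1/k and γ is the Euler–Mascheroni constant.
lim = ln(14/3) + γ

By Euler-Maclaurin, H_m = ln m + γ + O(1/m). So
  H_{14n} − ln(3n) = ln(14n) + γ − ln(3n) + O(1/n)
                       = ln(14/3) + γ + O(1/n).
Hence the limit is ln(14/3) + γ.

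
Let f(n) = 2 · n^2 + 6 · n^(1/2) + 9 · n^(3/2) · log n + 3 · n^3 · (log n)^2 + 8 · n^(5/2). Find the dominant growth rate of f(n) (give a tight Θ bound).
f(n) ∈ Θ(n^3 · (log n)^2)

Compare the terms by growth order. For large n, n^a · (log n)^b dominates n^a' · (log n)^b' iff a > a', or (a = a' and b > b'). Ranking the 5 terms shows the dominant one is 3 · n^3 · (log n)^2. Hence f(n) ∈ Θ(n^3 · (log n)^2).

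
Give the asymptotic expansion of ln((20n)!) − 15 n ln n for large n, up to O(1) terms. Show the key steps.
ln((20n)!) − 15 n ln n = 5 n ln n + 20(ln 20 − 1) n + (1/2) ln(2π·20n) + O(1/n)

Stirling: ln((20n)!) = 20n ln(20n) − 20n + (1/2) ln(2π·20n) + O(1/n).
Expand 20n ln(20n) = 20n (ln n + ln 20) = 20n ln n + 20n ln 20.
Subtract 15n ln n: leading term is (20 − 15) n ln n = 5 n ln n. The next term is 20n ln 20 − 20n = 20(ln 20 − 1) n. Then the (1/2) ln(2π·20n) correction.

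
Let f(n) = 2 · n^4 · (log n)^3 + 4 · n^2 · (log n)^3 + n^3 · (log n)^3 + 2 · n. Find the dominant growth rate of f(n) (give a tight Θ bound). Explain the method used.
f(n) ∈ Θ(n^4 · (log n)^3)

Compare the terms by growth order. For large n, n^a · (log n)^b dominates n^a' · (log n)^b' iff a > a', or (a = a' and b > b'). Ranking the 4 terms shows the dominant one is 2 · n^4 · (log n)^3. Hence f(n) ∈ Θ(n^4 · (log n)^3).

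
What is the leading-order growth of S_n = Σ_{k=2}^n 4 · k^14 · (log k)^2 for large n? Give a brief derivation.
S_n ~ 4 · n^15 · (log n)^2 / 15

By integral comparison, S_n = ∫_1^n 4 · x^14 · (log x)^2 dx + O(n^14 · (log n)^2). For the integral, the leading term of ∫_1^n x^14 (log x)^2 dx is n^15/15 · (log n)^2 (by repeated integration by parts; each step lowers the log-exponent and produces a relatively O(1/log n) correction). Hence S_n ~ 4 · n^15 · (log n)^2 / 15.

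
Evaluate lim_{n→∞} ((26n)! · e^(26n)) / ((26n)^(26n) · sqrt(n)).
lim = sqrt(2π·26)

Stirling: (26n)! ~ sqrt(2π·26n) · (26n/e)^(26n). Hence
  (26n)! · e^(26n) / (26n)^(26n) ~ sqrt(2π·26n).
Dividing by sqrt(n): sqrt(2π·26n) / sqrt(n) = sqrt(2π·26) · n^((1−1)/2), so the limit is sqrt(2π·26).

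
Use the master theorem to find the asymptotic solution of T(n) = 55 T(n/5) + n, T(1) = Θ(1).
T(n) = Θ(n^(log_5 55))

Master theorem: compare f(n) = n to n^(log_5 55) where log_5 55 ≈ 2.490. Since 1 < log_5 55, we have f(n) = O(n^(log_5 55 − ε)) for some ε > 0 — Case 1. Hence T(n) = Θ(n^(log_5 55)).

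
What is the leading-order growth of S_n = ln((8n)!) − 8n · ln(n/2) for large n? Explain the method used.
S_n ~ 8n · (ln 16 − 1) + O(ln n)

Stirling: ln((8n)!) = 8n ln(8n) − 8n + O(ln n).
  S_n = 8n ln(8n) − 8n − 8n ln(n/2) + O(ln n)
      = 8n ln(8n) − 8n ln n + 8n ln 2 − 8n + O(ln n)
      = 8n ln 8 + 8n ln 2 − 8n + O(ln n)
      = 8n (ln 16 − 1) + O(ln n).
Numerically ln(16) − 1 ≈ 1.7726.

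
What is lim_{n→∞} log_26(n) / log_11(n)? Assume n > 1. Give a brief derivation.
lim = ln(11) / ln(26) = log_26(11)

Change of base: log_26(n) = ln n / ln 26 and log_11(n) = ln n / ln 11. The ratio is (ln n / ln 26) · (ln 11 / ln n) = ln 11 / ln 26, a constant independent of n. So the limit is ln 11 / ln 26 = log_26(11).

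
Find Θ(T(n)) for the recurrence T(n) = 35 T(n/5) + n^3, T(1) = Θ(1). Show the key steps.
T(n) = Θ(n^3)

log_5 35 ≈ 2.209. f(n) = n^3 dominates n^(log_5 35) since 3 > 2.209, and the regularity condition a·f(n/b) = 35·(n/5)^3 = (35/125)·n^3 ≤ c·f(n) holds with c = 35/125 ≈ 0.28 < 1. So this is Case 3: T(n) = Θ(f(n)) = Θ(n^3).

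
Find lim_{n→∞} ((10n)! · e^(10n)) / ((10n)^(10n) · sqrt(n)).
lim = sqrt(2π·10)

Stirling: (10n)! ~ sqrt(2π·10n) · (10n/e)^(10n). Hence
  (10n)! · e^(10n) / (10n)^(10n) ~ sqrt(2π·10n).
Dividing by sqrt(n): sqrt(2π·10n) / sqrt(n) = sqrt(2π·10) · n^((1−1)/2), so the limit is sqrt(2π·10).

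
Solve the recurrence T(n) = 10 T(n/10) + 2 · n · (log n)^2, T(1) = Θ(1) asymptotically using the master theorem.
T(n) = Θ(n · (log n)^3)

Here log_10 10 = 1 and f(n) = 2 · n · (log n)^2 = Θ(n^(log_10 10) · (log n)^2). This is the extended Case 2 of the master theorem (f matches the critical exponent up to log factors), giving T(n) = Θ(n^(log_10 10) · (log n)^(2+1)) = Θ(n · (log n)^3).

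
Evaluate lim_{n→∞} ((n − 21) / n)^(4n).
lim = e^(−84)

Rewrite as (1 − 21/n)^(4n). By the standard limit (1 + x/n)^n → e^x, we have (1 − 21/n)^n → e^(−21), and raising to the 4th power gives e^(−84).
More precisely, ln[(1 − 21/n)^(4n)] = 4n · ln(1 − 21/n) = 4n · (-21/n + O(1/n^2)) = -84 + O(1/n) → -84.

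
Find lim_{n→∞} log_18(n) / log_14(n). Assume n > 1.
lim = ln(14) / ln(18) = log_18(14)

Change of base: log_18(n) = ln n / ln 18 and log_14(n) = ln n / ln 14. The ratio is (ln n / ln 18) · (ln 14 / ln n) = ln 14 / ln 18, a constant independent of n. So the limit is ln 14 / ln 18 = log_18(14).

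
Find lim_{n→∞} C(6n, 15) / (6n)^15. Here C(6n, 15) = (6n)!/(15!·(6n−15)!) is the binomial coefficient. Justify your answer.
lim = 1/15! = 1/1307674368000

With N = 6n → ∞: C(N, 15) / N^15 = [N(N−1)…(N−14)] / (15! · N^15) = (1/15!) · 1 · (1 − 1/(6n)) · … · (1 − 14/(6n)). Each factor → 1 as N → ∞, so the limit is 1/15! = 1/1307674368000.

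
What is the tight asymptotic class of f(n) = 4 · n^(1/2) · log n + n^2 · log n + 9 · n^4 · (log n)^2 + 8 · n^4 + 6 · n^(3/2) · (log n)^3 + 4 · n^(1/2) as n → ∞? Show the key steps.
f(n) ∈ Θ(n^4 · (log n)^2)

Compare the terms by growth order. For large n, n^a · (log n)^b dominates n^a' · (log n)^b' iff a > a', or (a = a' and b > b'). Ranking the 6 terms shows the dominant one is 9 · n^4 · (log n)^2. Hence f(n) ∈ Θ(n^4 · (log n)^2).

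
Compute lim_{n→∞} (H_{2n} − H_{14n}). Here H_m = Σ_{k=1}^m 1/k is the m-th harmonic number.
lim = ln(2/14) = −ln 7

Euler-Maclaurin gives H_m = ln m + γ + 1/(2m) + O(1/m^2). The γ and O(1/m) terms cancel in the difference:
  H_{2n} − H_{14n} = ln(2n) − ln(14n) + O(1/n) = ln(2/14) + O(1/n).
Hence the limit is ln(2/14) = −ln 7.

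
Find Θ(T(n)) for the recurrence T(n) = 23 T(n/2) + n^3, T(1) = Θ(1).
T(n) = Θ(n^(log_2 23))

Master theorem: compare f(n) = n^3 to n^(log_2 23) where log_2 23 ≈ 4.524. Since 3 < log_2 23, we have f(n) = O(n^(log_2 23 − ε)) for some ε > 0 — Case 1. Hence T(n) = Θ(n^(log_2 23)).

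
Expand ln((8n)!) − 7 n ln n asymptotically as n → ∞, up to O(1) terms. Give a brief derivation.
ln((8n)!) − 7 n ln n = n ln n + 8(ln 8 − 1) n + (1/2) ln(2π·8n) + O(1/n)

Stirling: ln((8n)!) = 8n ln(8n) − 8n + (1/2) ln(2π·8n) + O(1/n).
Expand 8n ln(8n) = 8n (ln n + ln 8) = 8n ln n + 8n ln 8.
Subtract 7n ln n: leading term is (8 − 7) n ln n = n ln n. The next term is 8n ln 8 − 8n = 8(ln 8 − 1) n. Then the (1/2) ln(2π·8n) correction.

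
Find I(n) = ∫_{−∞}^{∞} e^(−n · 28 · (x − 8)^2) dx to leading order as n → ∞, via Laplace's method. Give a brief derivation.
I(n) = sqrt(π/(28n))

Here φ(x) = 28 · (x − 8)^2 has its unique minimum at x* = 8 with φ(x*) = 0 and φ''(x*) = 56. Laplace's method gives
  I(n) ~ e^(−n φ(x*)) · sqrt(2π / (n · φ''(x*))) = sqrt(2π / (56n)) = sqrt(π/(28n)).
This is exact: substituting u = (x − 8)·sqrt(28n) gives I(n) = (1/sqrt(28n)) ∫_{−∞}^{∞} e^(−u^2) du = sqrt(π/(28n)).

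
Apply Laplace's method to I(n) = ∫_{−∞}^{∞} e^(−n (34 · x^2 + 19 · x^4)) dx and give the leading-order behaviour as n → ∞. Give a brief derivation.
I(n) ~ sqrt(π/(34n))

φ(x) = 34 · x^2 + 19 · x^4 has its unique global minimum at x* = 0 (since φ'(x) = 68x + 76x^3 = 0 only at x = 0 for real x with both coefficients positive, and φ → ∞ as |x| → ∞). At x* = 0, φ(0) = 0 and φ''(0) = 68. Laplace's method then gives
  I(n) ~ sqrt(2π / (n · φ''(0))) · e^(−n φ(0)) = sqrt(2π / (68n)) = sqrt(π/(34n)).
The 19 · x^4 term contributes only at subleading order (an O(1/n) relative correction).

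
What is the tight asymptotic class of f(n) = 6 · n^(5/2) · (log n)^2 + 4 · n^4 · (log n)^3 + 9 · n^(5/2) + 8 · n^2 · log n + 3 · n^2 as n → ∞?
f(n) ∈ Θ(n^4 · (log n)^3)

Compare the terms by growth order. For large n, n^a · (log n)^b dominates n^a' · (log n)^b' iff a > a', or (a = a' and b > b'). Ranking the 5 terms shows the dominant one is 4 · n^4 · (log n)^3. Hence f(n) ∈ Θ(n^4 · (log n)^3).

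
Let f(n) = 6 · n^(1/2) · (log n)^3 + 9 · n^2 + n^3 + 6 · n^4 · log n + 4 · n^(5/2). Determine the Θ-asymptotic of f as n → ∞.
f(n) ∈ Θ(n^4 · log n)

Compare the terms by growth order. For large n, n^a · (log n)^b dominates n^a' · (log n)^b' iff a > a', or (a = a' and b > b'). Ranking the 5 terms shows the dominant one is 6 · n^4 · log n. Hence f(n) ∈ Θ(n^4 · log n).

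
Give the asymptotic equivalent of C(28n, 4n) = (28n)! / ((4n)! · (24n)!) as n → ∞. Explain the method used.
C(28n, 4n) ~ (823543/46656)^(4n) · sqrt(7/(12π·4n))

Write N = 4n. Apply Stirling to each factorial:
  (7N)! ~ sqrt(2π·7N) · (7N/e)^(7N),
  N! ~ sqrt(2π N) · (N/e)^N,
  (6N)! ~ sqrt(2π·6N) · (6N/e)^(6N).
The exponential factors combine to (7N)^(7N) / (N^N · (6N)^(6N)) = 7^(7N)/6^(6N) = (7^7/6^6)^N = (823543/46656)^N.
The square-root prefactors combine to sqrt(2π·7N) / (sqrt(2π N)·sqrt(2π·6N)) = sqrt(7 / (2π·6·N)) = sqrt(7/(12π·4n)).
Substituting N = 4n: C(28n, 4n) ~ (823543/46656)^(4n) · sqrt(7/(12π·4n)).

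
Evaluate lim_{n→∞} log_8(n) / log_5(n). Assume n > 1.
lim = ln(5) / ln(8) = log_8(5)

Change of base: log_8(n) = ln n / ln 8 and log_5(n) = ln n / ln 5. The ratio is (ln n / ln 8) · (ln 5 / ln n) = ln 5 / ln 8, a constant independent of n. So the limit is ln 5 / ln 8 = log_8(5).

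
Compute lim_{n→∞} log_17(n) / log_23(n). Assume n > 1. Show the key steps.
lim = ln(23) / ln(17) = log_17(23)

Change of base: log_17(n) = ln n / ln 17 and log_23(n) = ln n / ln 23. The ratio is (ln n / ln 17) · (ln 23 / ln n) = ln 23 / ln 17, a constant independent of n. So the limit is ln 23 / ln 17 = log_17(23).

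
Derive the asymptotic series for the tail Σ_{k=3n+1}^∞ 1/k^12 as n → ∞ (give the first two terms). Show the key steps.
Σ_{k>3n} 1/k^12 = 1/(11 · (3n)^11) − 1/(2 · (3n)^12) + O(1/(3n)^13)

Compare to the integral: ∫_{3n}^∞ x^(−12) dx = [−x^(−11)/11]_{3n}^∞ = 1/((12−1)·(3n)^11). The Euler-Maclaurin correction adds −f(3n)/2 = −1/(2·(3n)^12). Euler-Maclaurin then gives
  Σ_{k>3n} 1/k^12 = ∫_{3n}^∞ dx/x^12 − 1/(2·(3n)^12) + O(1/(3n)^13).
(Equivalently this is ζ(12) − Σ_{k≤3n} 1/k^12.)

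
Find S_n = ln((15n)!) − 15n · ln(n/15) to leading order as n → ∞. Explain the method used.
S_n ~ 15n · (ln 225 − 1) + O(ln n)

Stirling: ln((15n)!) = 15n ln(15n) − 15n + O(ln n).
  S_n = 15n ln(15n) − 15n − 15n ln(n/15) + O(ln n)
      = 15n ln(15n) − 15n ln n + 15n ln 15 − 15n + O(ln n)
      = 15n ln 15 + 15n ln 15 − 15n + O(ln n)
      = 15n (ln 225 − 1) + O(ln n).
Numerically ln(225) − 1 ≈ 4.4161.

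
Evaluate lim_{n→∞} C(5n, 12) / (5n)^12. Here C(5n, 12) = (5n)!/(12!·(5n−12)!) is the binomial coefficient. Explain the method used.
lim = 1/12! = 1/479001600

With N = 5n → ∞: C(N, 12) / N^12 = [N(N−1)…(N−11)] / (12! · N^12) = (1/12!) · 1 · (1 − 1/(5n)) · … · (1 − 11/(5n)). Each factor → 1 as N → ∞, so the limit is 1/12! = 1/479001600.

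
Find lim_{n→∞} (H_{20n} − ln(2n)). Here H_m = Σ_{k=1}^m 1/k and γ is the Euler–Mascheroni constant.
lim = ln 10 + γ

By Euler-Maclaurin, H_m = ln m + γ + O(1/m). So
  H_{20n} − ln(2n) = ln(20n) + γ − ln(2n) + O(1/n)
                       = ln(20/2) + γ + O(1/n).
Hence the limit is ln(20/2) + γ (= ln 10).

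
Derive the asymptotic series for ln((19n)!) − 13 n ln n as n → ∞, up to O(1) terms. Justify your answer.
ln((19n)!) − 13 n ln n = 6 n ln n + 19(ln 19 − 1) n + (1/2) ln(2π·19n) + O(1/n)

Stirling: ln((19n)!) = 19n ln(19n) − 19n + (1/2) ln(2π·19n) + O(1/n).
Expand 19n ln(19n) = 19n (ln n + ln 19) = 19n ln n + 19n ln 19.
Subtract 13n ln n: leading term is (19 − 13) n ln n = 6 n ln n. The next term is 19n ln 19 − 19n = 19(ln 19 − 1) n. Then the (1/2) ln(2π·19n) correction.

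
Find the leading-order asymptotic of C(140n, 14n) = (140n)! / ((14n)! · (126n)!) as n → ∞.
C(140n, 14n) ~ (10000000000/387420489)^(14n) · sqrt(5/(9π·14n))

Write N = 14n. Apply Stirling to each factorial:
  (10N)! ~ sqrt(2π·10N) · (10N/e)^(10N),
  N! ~ sqrt(2π N) · (N/e)^N,
  (9N)! ~ sqrt(2π·9N) · (9N/e)^(9N).
The exponential factors combine to (10N)^(10N) / (N^N · (9N)^(9N)) = 10^(10N)/9^(9N) = (10^10/9^9)^N = (10000000000/387420489)^N.
The square-root prefactors combine to sqrt(2π·10N) / (sqrt(2π N)·sqrt(2π·9N)) = sqrt(10 / (2π·9·N)) = sqrt(5/(9π·14n)).
Substituting N = 14n: C(140n, 14n) ~ (10000000000/387420489)^(14n) · sqrt(5/(9π·14n)).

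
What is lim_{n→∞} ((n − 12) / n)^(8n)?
lim = e^(−96)

Rewrite as (1 − 12/n)^(8n). By the standard limit (1 + x/n)^n → e^x, we have (1 − 12/n)^n → e^(−12), and raising to the 8th power gives e^(−96).
More precisely, ln[(1 − 12/n)^(8n)] = 8n · ln(1 − 12/n) = 8n · (-12/n + O(1/n^2)) = -96 + O(1/n) → -96.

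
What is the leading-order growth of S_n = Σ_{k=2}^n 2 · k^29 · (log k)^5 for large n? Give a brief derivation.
S_n ~ n^30 · (log n)^5 / 15

By integral comparison, S_n = ∫_1^n 2 · x^29 · (log x)^5 dx + O(n^29 · (log n)^5). For the integral, the leading term of ∫_1^n x^29 (log x)^5 dx is n^30/30 · (log n)^5 (by repeated integration by parts; each step lowers the log-exponent and produces a relatively O(1/log n) correction). Hence S_n ~ n^30 · (log n)^5 / 15.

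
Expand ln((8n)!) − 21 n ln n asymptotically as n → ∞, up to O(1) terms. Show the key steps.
ln((8n)!) − 21 n ln n = −13 n ln n + 8(ln 8 − 1) n + (1/2) ln(2π·8n) + O(1/n)

Stirling: ln((8n)!) = 8n ln(8n) − 8n + (1/2) ln(2π·8n) + O(1/n).
Expand 8n ln(8n) = 8n (ln n + ln 8) = 8n ln n + 8n ln 8.
Subtract 21n ln n: leading term is (8 − 21) n ln n = −13 n ln n. The next term is 8n ln 8 − 8n = 8(ln 8 − 1) n. Then the (1/2) ln(2π·8n) correction.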